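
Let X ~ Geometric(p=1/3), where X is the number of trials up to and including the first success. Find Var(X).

For X ~ Geometric(p=1/3), where X is the number of trials up to and including the first success:
Var(X) = 6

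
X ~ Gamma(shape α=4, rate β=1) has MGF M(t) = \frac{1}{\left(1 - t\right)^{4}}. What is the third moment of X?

To find E[X^3], compute M^(3)(0):
M^(1)(t) = \frac{4}{\left(1 - t\right)^{5}}
M^(2)(t) = \frac{20}{\left(1 - t\right)^{6}}
M^(3)(t) = \frac{120}{\left(1 - t\right)^{7}}
M^(3)(0) = 120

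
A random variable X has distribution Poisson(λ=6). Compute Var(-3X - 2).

For X ~ Poisson(λ=6):
Var(X) = 6
Var(-3X - 2) = (-3)² × Var(X) = 9 × 6 = 54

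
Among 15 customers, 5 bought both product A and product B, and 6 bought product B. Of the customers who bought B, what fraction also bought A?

P(A ∩ B) = 5/15 = 1/3
P(B) = 6/15 = 2/5
P(A|B) = P(A ∩ B) / P(B) = (1/3) / (2/5) = 5/6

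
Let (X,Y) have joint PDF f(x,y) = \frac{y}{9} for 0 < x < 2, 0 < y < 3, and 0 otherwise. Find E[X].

f_X(x) = ∫_0^3 \frac{y}{9} dy = \frac{1}{2}
E[X] = ∫_0^2 x × (\frac{1}{2}) dx = 1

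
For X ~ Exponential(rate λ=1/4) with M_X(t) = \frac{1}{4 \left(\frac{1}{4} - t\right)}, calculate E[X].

To find E[X], compute M^(1)(0):
M^(1)(t) = \frac{1}{4 \left(\frac{1}{4} - t\right)^{2}}
M^(1)(0) = 4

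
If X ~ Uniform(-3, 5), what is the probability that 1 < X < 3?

P(1 < X < 3) = ∫_{1}^{3} f(x) dx
where f(x) = \frac{1}{8}
= \frac{1}{4}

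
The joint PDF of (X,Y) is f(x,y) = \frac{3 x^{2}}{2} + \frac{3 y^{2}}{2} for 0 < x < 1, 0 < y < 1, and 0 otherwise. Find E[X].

E[X] = ∫_0^1 ∫_0^1 x × f(x,y) dy dx
= ∫_0^1 ∫_0^1 x × (\frac{3 x^{2}}{2} + \frac{3 y^{2}}{2}) dy dx
= \frac{5}{8}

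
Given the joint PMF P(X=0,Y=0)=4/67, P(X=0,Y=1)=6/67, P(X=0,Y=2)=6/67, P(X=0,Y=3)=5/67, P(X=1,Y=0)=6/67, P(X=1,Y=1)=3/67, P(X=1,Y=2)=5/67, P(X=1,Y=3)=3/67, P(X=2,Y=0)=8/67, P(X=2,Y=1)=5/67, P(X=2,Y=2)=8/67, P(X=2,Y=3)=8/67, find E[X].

First find marginal of X:
P(X=0) = 21/67
P(X=1) = 17/67
P(X=2) = 29/67
E[X] = 0 × 21/67 + 1 × 17/67 + 2 × 29/67 = 75/67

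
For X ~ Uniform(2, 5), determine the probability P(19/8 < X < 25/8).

P(19/8 < X < 25/8) = ∫_{19/8}^{25/8} f(x) dx
where f(x) = \frac{1}{3}
= \frac{1}{4}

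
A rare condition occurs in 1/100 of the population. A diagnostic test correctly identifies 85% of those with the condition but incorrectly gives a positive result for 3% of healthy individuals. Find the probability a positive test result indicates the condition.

Let D = the rare event, + = positive/flagged.
P(D) = 1/100
P(+|D) = 85/100 = 17/20
P(+|D') = 3/100
P(+) = P(+|D)P(D) + P(+|D')P(D')
     = \frac{17}{20} × \frac{1}{100} + \frac{3}{100} × \frac{99}{100}
     = \frac{191}{5000}
P(D|+) = P(+|D)P(D)/P(+) = \frac{85}{382}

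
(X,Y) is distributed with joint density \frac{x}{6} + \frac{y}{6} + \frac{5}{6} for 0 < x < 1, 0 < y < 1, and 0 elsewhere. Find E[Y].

E[Y] = ∫_0^1 ∫_0^1 y × f(x,y) dx dy
= \frac{37}{72}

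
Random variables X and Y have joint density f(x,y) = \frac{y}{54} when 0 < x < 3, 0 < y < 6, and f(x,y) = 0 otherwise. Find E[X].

f_X(x) = ∫_0^6 \frac{y}{54} dy = \frac{1}{3}
E[X] = ∫_0^3 x × (\frac{1}{3}) dx = \frac{3}{2}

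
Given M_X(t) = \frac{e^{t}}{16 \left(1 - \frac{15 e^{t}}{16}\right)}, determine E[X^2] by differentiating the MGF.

To find E[X^2], compute M^(2)(0):
M^(1)(t) = \frac{e^{t}}{16 \left(1 - \frac{15 e^{t}}{16}\right)} + \frac{15 e^{2 t}}{256 \left(1 - \frac{15 e^{t}}{16}\right)^{2}}
M^(2)(t) = \frac{e^{t}}{16 \left(1 - \frac{15 e^{t}}{16}\right)} + \frac{45 e^{2 t}}{256 \left(1 - \frac{15 e^{t}}{16}\right)^{2}} + \frac{225 e^{3 t}}{2048 \left(1 - \frac{15 e^{t}}{16}\right)^{3}}
M^(2)(0) = 496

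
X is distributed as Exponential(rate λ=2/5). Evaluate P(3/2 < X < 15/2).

P(3/2 < X < 15/2) = ∫_{3/2}^{15/2} f(x) dx
where f(x) = \frac{2 e^{- \frac{2 x}{5}}}{5}
= - \frac{1}{e^{3}} + e^{- \frac{3}{5}}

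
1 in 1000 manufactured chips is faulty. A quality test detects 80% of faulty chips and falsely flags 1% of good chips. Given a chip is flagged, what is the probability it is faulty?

Let D = the rare event, + = positive/flagged.
P(D) = 1/1000
P(+|D) = 80/100 = 4/5
P(+|D') = 1/100
P(+) = P(+|D)P(D) + P(+|D')P(D')
     = \frac{4}{5} × \frac{1}{1000} + \frac{1}{100} × \frac{999}{1000}
     = \frac{1079}{100000}
P(D|+) = P(+|D)P(D)/P(+) = \frac{80}{1079}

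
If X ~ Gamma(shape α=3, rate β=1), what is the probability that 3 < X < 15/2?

P(3 < X < 15/2) = ∫_{3}^{15/2} f(x) dx
where f(x) = \frac{x^{2} e^{- x}}{2}
= - \frac{293}{8 e^{\frac{15}{2}}} + \frac{17}{2 e^{3}}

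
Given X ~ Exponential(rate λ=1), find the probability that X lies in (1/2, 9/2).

P(1/2 < X < 9/2) = ∫_{1/2}^{9/2} f(x) dx
where f(x) = e^{- x}
= - \frac{1 - e^{4}}{e^{\frac{9}{2}}}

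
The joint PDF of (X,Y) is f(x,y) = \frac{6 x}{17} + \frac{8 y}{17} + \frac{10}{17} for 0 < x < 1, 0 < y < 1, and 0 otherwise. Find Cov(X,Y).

E[XY] = ∫∫ xy × f(x,y) dx dy = \frac{29}{102}
E[X] = \frac{9}{17}
E[Y] = \frac{55}{102}
Cov(X,Y) = E[XY] - E[X]E[Y] = - \frac{1}{867}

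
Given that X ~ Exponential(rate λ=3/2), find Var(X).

For X ~ Exponential(rate λ=3/2):
Var(X) = \frac{4}{9}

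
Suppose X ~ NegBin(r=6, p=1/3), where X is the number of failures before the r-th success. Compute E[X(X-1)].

E[X(X-1)] = E[X² - X] = E[X²] - E[X]
E[X] = 12
E[X²] = Var(X) + (E[X])² = 36 + (12)² = 180
E[X(X-1)] = 180 - 12 = 168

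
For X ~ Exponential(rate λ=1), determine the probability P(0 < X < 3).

P(0 < X < 3) = ∫_{0}^{3} f(x) dx
where f(x) = e^{- x}
= 1 - e^{-3}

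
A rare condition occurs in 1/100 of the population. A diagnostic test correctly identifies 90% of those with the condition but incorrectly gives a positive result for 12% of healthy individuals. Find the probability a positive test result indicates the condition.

Let D = the rare event, + = positive/flagged.
P(D) = 1/100
P(+|D) = 90/100 = 9/10
P(+|D') = 12/100 = 3/25
P(+) = P(+|D)P(D) + P(+|D')P(D')
     = \frac{9}{10} × \frac{1}{100} + \frac{3}{25} × \frac{99}{100}
     = \frac{639}{5000}
P(D|+) = P(+|D)P(D)/P(+) = \frac{5}{71}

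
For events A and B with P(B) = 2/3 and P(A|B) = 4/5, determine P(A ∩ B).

By definition, P(A|B) = P(A ∩ B) / P(B)
So P(A ∩ B) = P(A|B) × P(B)
= 4/5 × 2/3
= 8/15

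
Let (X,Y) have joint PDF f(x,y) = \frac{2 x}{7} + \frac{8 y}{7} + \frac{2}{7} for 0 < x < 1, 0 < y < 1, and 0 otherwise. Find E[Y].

E[Y] = ∫_0^1 ∫_0^1 y × f(x,y) dx dy
= \frac{25}{42}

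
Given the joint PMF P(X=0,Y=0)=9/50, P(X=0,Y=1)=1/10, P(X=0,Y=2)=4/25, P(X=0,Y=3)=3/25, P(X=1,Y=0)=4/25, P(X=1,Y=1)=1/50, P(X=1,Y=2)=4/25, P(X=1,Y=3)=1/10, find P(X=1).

P(X=1) = P(X=1,Y=0) + P(X=1,Y=1) + P(X=1,Y=2) + P(X=1,Y=3)
= 4/25 + 1/50 + 4/25 + 1/10
= 11/25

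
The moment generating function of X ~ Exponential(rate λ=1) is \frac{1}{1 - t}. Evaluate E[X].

To find E[X], compute M^(1)(0):
M^(1)(t) = \frac{1}{\left(1 - t\right)^{2}}
M^(1)(0) = 1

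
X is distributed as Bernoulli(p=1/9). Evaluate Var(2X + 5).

For X ~ Bernoulli(p=1/9):
Var(X) = \frac{8}{81}
Var(2X + 5) = (2)² × Var(X) = 4 × \frac{8}{81} = \frac{32}{81}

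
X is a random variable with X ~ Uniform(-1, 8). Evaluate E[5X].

For X ~ Uniform(-1, 8):
E[X] = \frac{7}{2}
E[5X] = 5 × E[X] + 0 = \frac{35}{2}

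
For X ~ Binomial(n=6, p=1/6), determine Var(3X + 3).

For X ~ Binomial(n=6, p=1/6):
Var(X) = \frac{5}{6}
Var(3X + 3) = (3)² × Var(X) = 9 × \frac{5}{6} = \frac{15}{2}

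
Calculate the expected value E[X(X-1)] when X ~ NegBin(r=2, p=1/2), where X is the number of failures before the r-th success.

E[X(X-1)] = E[X² - X] = E[X²] - E[X]
E[X] = 2
E[X²] = Var(X) + (E[X])² = 4 + (2)² = 8
E[X(X-1)] = 8 - 2 = 6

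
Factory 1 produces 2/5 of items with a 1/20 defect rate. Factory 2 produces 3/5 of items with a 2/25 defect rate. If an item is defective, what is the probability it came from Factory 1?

Using Bayes' theorem:
P(F1) = 2/5, P(D|F1) = 1/20
P(F2) = 3/5, P(D|F2) = 2/25
P(D) = P(D|F1)P(F1) + P(D|F2)P(F2)
     = \frac{17}{250}
P(F1|D) = P(D|F1)P(F1) / P(D)
= \frac{5}{17}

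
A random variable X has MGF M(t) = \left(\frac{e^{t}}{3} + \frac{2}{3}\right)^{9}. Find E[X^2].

To find E[X^2], compute M^(2)(0):
M^(1)(t) = 3 \left(\frac{e^{t}}{3} + \frac{2}{3}\right)^{8} e^{t}
M^(2)(t) = 3 \left(\frac{e^{t}}{3} + \frac{2}{3}\right)^{8} e^{t} + 8 \left(\frac{e^{t}}{3} + \frac{2}{3}\right)^{7} e^{2 t}
M^(2)(0) = 11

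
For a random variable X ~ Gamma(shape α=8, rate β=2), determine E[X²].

Using the identity E[X²] = Var(X) + (E[X])²:
E[X] = 4
Var(X) = 2
E[X²] = 2 + (4)²
= 18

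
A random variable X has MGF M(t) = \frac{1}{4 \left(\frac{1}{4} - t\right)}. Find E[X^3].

To find E[X^3], compute M^(3)(0):
M^(1)(t) = \frac{1}{4 \left(\frac{1}{4} - t\right)^{2}}
M^(2)(t) = \frac{1}{2 \left(\frac{1}{4} - t\right)^{3}}
M^(3)(t) = \frac{3}{2 \left(\frac{1}{4} - t\right)^{4}}
M^(3)(0) = 384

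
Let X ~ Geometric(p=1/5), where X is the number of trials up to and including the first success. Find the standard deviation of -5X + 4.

For X ~ Geometric(p=1/5), where X is the number of trials up to and including the first success:
Var(X) = 20
SD(X) = √(Var(X)) = √(20) = 2 \sqrt{5}
SD(-5X + 4) = |-5| × SD(X) = 5 × 2 \sqrt{5} = 10 \sqrt{5}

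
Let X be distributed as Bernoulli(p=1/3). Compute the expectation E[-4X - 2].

For X ~ Bernoulli(p=1/3):
E[X] = \frac{1}{3}
E[-4X - 2] = -4 × E[X] - 2 = - \frac{10}{3}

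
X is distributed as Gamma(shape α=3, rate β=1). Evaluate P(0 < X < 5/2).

P(0 < X < 5/2) = ∫_{0}^{5/2} f(x) dx
where f(x) = \frac{x^{2} e^{- x}}{2}
= 1 - \frac{53}{8 e^{\frac{5}{2}}}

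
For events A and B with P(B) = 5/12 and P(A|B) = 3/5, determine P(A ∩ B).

By definition, P(A|B) = P(A ∩ B) / P(B)
So P(A ∩ B) = P(A|B) × P(B)
= 3/5 × 5/12
= 1/4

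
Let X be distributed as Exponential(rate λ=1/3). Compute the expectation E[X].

For X ~ Exponential(rate λ=1/3), the expected value is:
E[X] = 3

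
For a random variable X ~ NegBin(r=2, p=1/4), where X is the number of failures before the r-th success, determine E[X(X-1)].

E[X(X-1)] = E[X² - X] = E[X²] - E[X]
E[X] = 6
E[X²] = Var(X) + (E[X])² = 24 + (6)² = 60
E[X(X-1)] = 60 - 6 = 54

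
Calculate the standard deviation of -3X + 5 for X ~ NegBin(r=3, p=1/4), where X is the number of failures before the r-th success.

For X ~ NegBin(r=3, p=1/4), where X is the number of failures before the r-th success:
Var(X) = 36
SD(X) = √(Var(X)) = √(36) = 6
SD(-3X + 5) = |-3| × SD(X) = 3 × 6 = 18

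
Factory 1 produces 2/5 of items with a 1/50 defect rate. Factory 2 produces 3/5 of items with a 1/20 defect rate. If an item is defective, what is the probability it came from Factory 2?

Using Bayes' theorem:
P(F1) = 2/5, P(D|F1) = 1/50
P(F2) = 3/5, P(D|F2) = 1/20
P(D) = P(D|F1)P(F1) + P(D|F2)P(F2)
     = \frac{19}{500}
P(F2|D) = P(D|F2)P(F2) / P(D)
= \frac{15}{19}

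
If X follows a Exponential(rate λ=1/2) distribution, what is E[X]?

For X ~ Exponential(rate λ=1/2), the expected value is:
E[X] = 2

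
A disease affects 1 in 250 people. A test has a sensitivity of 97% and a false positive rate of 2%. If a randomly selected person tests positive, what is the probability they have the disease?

Let D = the rare event, + = positive/flagged.
P(D) = 1/250
P(+|D) = 97/100
P(+|D') = 2/100 = 1/50
P(+) = P(+|D)P(D) + P(+|D')P(D')
     = \frac{97}{100} × \frac{1}{250} + \frac{1}{50} × \frac{249}{250}
     = \frac{119}{5000}
P(D|+) = P(+|D)P(D)/P(+) = \frac{97}{595}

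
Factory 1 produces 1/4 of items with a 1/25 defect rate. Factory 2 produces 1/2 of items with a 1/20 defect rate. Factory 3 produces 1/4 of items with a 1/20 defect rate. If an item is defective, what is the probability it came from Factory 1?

Using Bayes' theorem:
P(F1) = 1/4, P(D|F1) = 1/25
P(F2) = 1/2, P(D|F2) = 1/20
P(F3) = 1/4, P(D|F3) = 1/20
P(D) = P(D|F1)P(F1) + P(D|F2)P(F2) + P(D|F3)P(F3)
     = \frac{19}{400}
P(F1|D) = P(D|F1)P(F1) / P(D)
= \frac{4}{19}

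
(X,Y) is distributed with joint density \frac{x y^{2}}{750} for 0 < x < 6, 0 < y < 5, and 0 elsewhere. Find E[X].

f_X(x) = ∫_0^5 \frac{x y^{2}}{750} dy = \frac{x}{18}
E[X] = ∫_0^6 x × (\frac{x}{18}) dx = 4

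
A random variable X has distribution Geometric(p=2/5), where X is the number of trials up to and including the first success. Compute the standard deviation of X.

For X ~ Geometric(p=2/5), where X is the number of trials up to and including the first success:
Var(X) = \frac{15}{4}
SD(X) = √(Var(X)) = √(\frac{15}{4}) = \frac{\sqrt{15}}{2}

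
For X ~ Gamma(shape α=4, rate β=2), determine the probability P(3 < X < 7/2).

P(3 < X < 7/2) = ∫_{3}^{7/2} f(x) dx
where f(x) = \frac{8 x^{3} e^{- 2 x}}{3}
= \frac{-269 + 183 e}{3 e^{7}}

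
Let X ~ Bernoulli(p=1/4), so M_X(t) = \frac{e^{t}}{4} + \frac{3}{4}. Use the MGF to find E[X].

To find E[X], compute M^(1)(0):
M^(1)(t) = \frac{e^{t}}{4}
M^(1)(0) = \frac{1}{4}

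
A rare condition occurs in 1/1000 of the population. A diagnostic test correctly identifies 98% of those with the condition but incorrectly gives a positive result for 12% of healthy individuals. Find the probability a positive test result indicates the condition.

Let D = the rare event, + = positive/flagged.
P(D) = 1/1000
P(+|D) = 98/100 = 49/50
P(+|D') = 12/100 = 3/25
P(+) = P(+|D)P(D) + P(+|D')P(D')
     = \frac{49}{50} × \frac{1}{1000} + \frac{3}{25} × \frac{999}{1000}
     = \frac{6043}{50000}
P(D|+) = P(+|D)P(D)/P(+) = \frac{49}{6043}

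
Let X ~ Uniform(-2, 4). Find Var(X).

For X ~ Uniform(-2, 4):
Var(X) = 3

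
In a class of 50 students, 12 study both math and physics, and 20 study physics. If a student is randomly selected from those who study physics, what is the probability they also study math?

P(A ∩ B) = 12/50 = 6/25
P(B) = 20/50 = 2/5
P(A|B) = P(A ∩ B) / P(B) = (6/25) / (2/5) = 3/5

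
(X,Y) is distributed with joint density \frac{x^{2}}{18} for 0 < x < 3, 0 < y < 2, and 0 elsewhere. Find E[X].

f_X(x) = ∫_0^2 \frac{x^{2}}{18} dy = \frac{x^{2}}{9}
E[X] = ∫_0^3 x × (\frac{x^{2}}{9}) dx = \frac{9}{4}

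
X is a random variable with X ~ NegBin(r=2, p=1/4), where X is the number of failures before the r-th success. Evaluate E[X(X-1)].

E[X(X-1)] = E[X² - X] = E[X²] - E[X]
E[X] = 6
E[X²] = Var(X) + (E[X])² = 24 + (6)² = 60
E[X(X-1)] = 60 - 6 = 54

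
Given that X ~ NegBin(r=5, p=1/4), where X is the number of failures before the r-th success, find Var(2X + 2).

For X ~ NegBin(r=5, p=1/4), where X is the number of failures before the r-th success:
Var(X) = 60
Var(2X + 2) = (2)² × Var(X) = 4 × 60 = 240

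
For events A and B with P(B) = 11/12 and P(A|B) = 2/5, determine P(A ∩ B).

By definition, P(A|B) = P(A ∩ B) / P(B)
So P(A ∩ B) = P(A|B) × P(B)
= 2/5 × 11/12
= 11/30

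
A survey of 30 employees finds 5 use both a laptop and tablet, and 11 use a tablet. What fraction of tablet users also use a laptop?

P(A ∩ B) = 5/30 = 1/6
P(B) = 11/30
P(A|B) = P(A ∩ B) / P(B) = (1/6) / (11/30) = 5/11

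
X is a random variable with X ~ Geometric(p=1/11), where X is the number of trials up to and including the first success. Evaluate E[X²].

Using the identity E[X²] = Var(X) + (E[X])²:
E[X] = 11
Var(X) = 110
E[X²] = 110 + (11)²
= 231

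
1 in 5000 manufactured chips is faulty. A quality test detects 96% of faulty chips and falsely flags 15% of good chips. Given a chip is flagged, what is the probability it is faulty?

Let D = the rare event, + = positive/flagged.
P(D) = 1/5000
P(+|D) = 96/100 = 24/25
P(+|D') = 15/100 = 3/20
P(+) = P(+|D)P(D) + P(+|D')P(D')
     = \frac{24}{25} × \frac{1}{5000} + \frac{3}{20} × \frac{4999}{5000}
     = \frac{75081}{500000}
P(D|+) = P(+|D)P(D)/P(+) = \frac{32}{25027}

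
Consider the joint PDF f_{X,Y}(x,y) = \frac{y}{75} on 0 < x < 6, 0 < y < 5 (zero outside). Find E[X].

f_X(x) = ∫_0^5 \frac{y}{75} dy = \frac{1}{6}
E[X] = ∫_0^6 x × (\frac{1}{6}) dx = 3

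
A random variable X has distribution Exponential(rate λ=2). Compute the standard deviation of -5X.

For X ~ Exponential(rate λ=2):
Var(X) = \frac{1}{4}
SD(X) = √(Var(X)) = √(\frac{1}{4}) = \frac{1}{2}
SD(-5X) = |-5| × SD(X) = 5 × \frac{1}{2} = \frac{5}{2}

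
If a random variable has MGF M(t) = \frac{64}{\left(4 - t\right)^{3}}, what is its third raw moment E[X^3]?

To find E[X^3], compute M^(3)(0):
M^(1)(t) = \frac{192}{\left(4 - t\right)^{4}}
M^(2)(t) = \frac{768}{\left(4 - t\right)^{5}}
M^(3)(t) = \frac{3840}{\left(4 - t\right)^{6}}
M^(3)(0) = \frac{15}{16}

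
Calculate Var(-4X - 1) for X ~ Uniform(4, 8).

For X ~ Uniform(4, 8):
Var(X) = \frac{4}{3}
Var(-4X - 1) = (-4)² × Var(X) = 16 × \frac{4}{3} = \frac{64}{3}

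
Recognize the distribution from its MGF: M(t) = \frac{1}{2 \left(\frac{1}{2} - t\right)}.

The MGF M(t) = \frac{1}{2 \left(\frac{1}{2} - t\right)} is the standard form for the Exponential distribution.
Comparing with the known MGF formula identifies: Exponential(rate λ=1/2)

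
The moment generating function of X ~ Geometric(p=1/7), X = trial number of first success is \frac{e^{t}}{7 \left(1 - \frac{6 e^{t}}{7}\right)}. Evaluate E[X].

To find E[X], compute M^(1)(0):
M^(1)(t) = \frac{e^{t}}{7 \left(1 - \frac{6 e^{t}}{7}\right)} + \frac{6 e^{2 t}}{49 \left(1 - \frac{6 e^{t}}{7}\right)^{2}}
M^(1)(0) = 7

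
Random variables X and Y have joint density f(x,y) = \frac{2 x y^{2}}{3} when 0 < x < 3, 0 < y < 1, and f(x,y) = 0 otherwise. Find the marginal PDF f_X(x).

f_X(x) = ∫_0^1 f(x,y) dy
= ∫_0^1 \frac{2 x y^{2}}{3} dy
= \frac{2 x}{9} for 0 < x < 3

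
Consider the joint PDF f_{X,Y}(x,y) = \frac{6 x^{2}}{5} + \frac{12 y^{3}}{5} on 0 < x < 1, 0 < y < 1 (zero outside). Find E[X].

E[X] = ∫_0^1 ∫_0^1 x × f(x,y) dy dx
= ∫_0^1 ∫_0^1 x × (\frac{6 x^{2}}{5} + \frac{12 y^{3}}{5}) dy dx
= \frac{3}{5}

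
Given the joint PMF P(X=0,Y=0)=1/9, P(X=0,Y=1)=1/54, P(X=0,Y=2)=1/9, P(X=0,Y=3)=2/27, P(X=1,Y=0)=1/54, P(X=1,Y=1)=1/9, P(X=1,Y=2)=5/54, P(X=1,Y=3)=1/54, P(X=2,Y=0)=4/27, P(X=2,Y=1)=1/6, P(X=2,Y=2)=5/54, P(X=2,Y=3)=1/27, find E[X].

First find marginal of X:
P(X=0) = 17/54
P(X=1) = 13/54
P(X=2) = 4/9
E[X] = 0 × 17/54 + 1 × 13/54 + 2 × 4/9 = 61/54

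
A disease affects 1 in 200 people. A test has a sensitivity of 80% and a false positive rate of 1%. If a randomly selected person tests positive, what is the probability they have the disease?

Let D = the rare event, + = positive/flagged.
P(D) = 1/200
P(+|D) = 80/100 = 4/5
P(+|D') = 1/100
P(+) = P(+|D)P(D) + P(+|D')P(D')
     = \frac{4}{5} × \frac{1}{200} + \frac{1}{100} × \frac{199}{200}
     = \frac{279}{20000}
P(D|+) = P(+|D)P(D)/P(+) = \frac{80}{279}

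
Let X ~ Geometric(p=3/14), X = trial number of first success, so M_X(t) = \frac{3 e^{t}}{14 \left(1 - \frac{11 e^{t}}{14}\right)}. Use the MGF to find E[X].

To find E[X], compute M^(1)(0):
M^(1)(t) = \frac{3 e^{t}}{14 \left(1 - \frac{11 e^{t}}{14}\right)} + \frac{33 e^{2 t}}{196 \left(1 - \frac{11 e^{t}}{14}\right)^{2}}
M^(1)(0) = \frac{14}{3}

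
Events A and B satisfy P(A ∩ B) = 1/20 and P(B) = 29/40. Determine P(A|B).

P(A|B) = P(A ∩ B) / P(B)
= (1/20) / (29/40)
= 2/29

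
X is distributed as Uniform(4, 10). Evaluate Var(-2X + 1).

For X ~ Uniform(4, 10):
Var(X) = 3
Var(-2X + 1) = (-2)² × Var(X) = 4 × 3 = 12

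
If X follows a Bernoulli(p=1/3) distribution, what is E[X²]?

Using the identity E[X²] = Var(X) + (E[X])²:
E[X] = \frac{1}{3}
Var(X) = \frac{2}{9}
E[X²] = \frac{2}{9} + (\frac{1}{3})²
= \frac{1}{3}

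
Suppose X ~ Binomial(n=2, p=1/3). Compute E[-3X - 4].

For X ~ Binomial(n=2, p=1/3):
E[X] = \frac{2}{3}
E[-3X - 4] = -3 × E[X] - 4 = -6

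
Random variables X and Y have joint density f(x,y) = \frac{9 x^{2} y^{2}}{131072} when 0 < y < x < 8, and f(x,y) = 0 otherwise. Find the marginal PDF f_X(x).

f_X(x) = ∫_0^x \frac{9 x^{2} y^{2}}{131072} dy = \frac{3 x^{5}}{131072}
for 0 < x < 8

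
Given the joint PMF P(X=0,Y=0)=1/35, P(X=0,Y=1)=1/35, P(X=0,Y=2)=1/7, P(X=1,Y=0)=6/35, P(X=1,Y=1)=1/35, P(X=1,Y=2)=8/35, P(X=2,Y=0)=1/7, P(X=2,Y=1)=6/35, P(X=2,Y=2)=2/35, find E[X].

First find marginal of X:
P(X=0) = 1/5
P(X=1) = 3/7
P(X=2) = 13/35
E[X] = 0 × 1/5 + 1 × 3/7 + 2 × 13/35 = 41/35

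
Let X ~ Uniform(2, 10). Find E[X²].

Using the identity E[X²] = Var(X) + (E[X])²:
E[X] = 6
Var(X) = \frac{16}{3}
E[X²] = \frac{16}{3} + (6)²
= \frac{124}{3}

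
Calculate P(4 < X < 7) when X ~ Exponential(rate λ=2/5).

P(4 < X < 7) = ∫_{4}^{7} f(x) dx
where f(x) = \frac{2 e^{- \frac{2 x}{5}}}{5}
= - \frac{1 - e^{\frac{6}{5}}}{e^{\frac{14}{5}}}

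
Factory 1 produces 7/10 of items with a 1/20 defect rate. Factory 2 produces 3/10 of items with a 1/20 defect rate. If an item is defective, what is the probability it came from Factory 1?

Using Bayes' theorem:
P(F1) = 7/10, P(D|F1) = 1/20
P(F2) = 3/10, P(D|F2) = 1/20
P(D) = P(D|F1)P(F1) + P(D|F2)P(F2)
     = \frac{1}{20}
P(F1|D) = P(D|F1)P(F1) / P(D)
= \frac{7}{10}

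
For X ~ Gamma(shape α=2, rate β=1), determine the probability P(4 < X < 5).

P(4 < X < 5) = ∫_{4}^{5} f(x) dx
where f(x) = x e^{- x}
= \frac{-6 + 5 e}{e^{5}}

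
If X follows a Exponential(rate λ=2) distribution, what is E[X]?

For X ~ Exponential(rate λ=2), the expected value is:
E[X] = \frac{1}{2}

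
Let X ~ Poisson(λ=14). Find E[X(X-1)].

E[X(X-1)] = E[X² - X] = E[X²] - E[X]
E[X] = 14
E[X²] = Var(X) + (E[X])² = 14 + (14)² = 210
E[X(X-1)] = 210 - 14 = 196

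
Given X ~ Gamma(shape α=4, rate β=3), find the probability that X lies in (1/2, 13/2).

P(1/2 < X < 13/2) = ∫_{1/2}^{13/2} f(x) dx
where f(x) = \frac{27 x^{3} e^{- 3 x}}{2}
= \frac{-23143 + 67 e^{18}}{16 e^{\frac{39}{2}}}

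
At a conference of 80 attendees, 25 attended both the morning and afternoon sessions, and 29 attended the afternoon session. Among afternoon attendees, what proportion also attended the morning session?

P(A ∩ B) = 25/80 = 5/16
P(B) = 29/80
P(A|B) = P(A ∩ B) / P(B) = (5/16) / (29/80) = 25/29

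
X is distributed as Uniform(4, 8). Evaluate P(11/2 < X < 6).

P(11/2 < X < 6) = ∫_{11/2}^{6} f(x) dx
where f(x) = \frac{1}{4}
= \frac{1}{8}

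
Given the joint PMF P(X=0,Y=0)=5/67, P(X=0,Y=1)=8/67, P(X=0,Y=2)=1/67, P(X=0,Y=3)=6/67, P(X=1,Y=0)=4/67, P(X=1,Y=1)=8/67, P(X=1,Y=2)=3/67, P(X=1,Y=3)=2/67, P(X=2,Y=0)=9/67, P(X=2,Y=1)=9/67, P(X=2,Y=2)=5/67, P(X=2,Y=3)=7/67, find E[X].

First find marginal of X:
P(X=0) = 20/67
P(X=1) = 17/67
P(X=2) = 30/67
E[X] = 0 × 20/67 + 1 × 17/67 + 2 × 30/67 = 77/67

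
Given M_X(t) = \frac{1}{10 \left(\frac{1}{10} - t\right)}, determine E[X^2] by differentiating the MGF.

To find E[X^2], compute M^(2)(0):
M^(1)(t) = \frac{1}{10 \left(\frac{1}{10} - t\right)^{2}}
M^(2)(t) = \frac{1}{5 \left(\frac{1}{10} - t\right)^{3}}
M^(2)(0) = 200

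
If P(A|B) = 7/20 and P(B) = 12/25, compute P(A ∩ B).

By definition, P(A|B) = P(A ∩ B) / P(B)
So P(A ∩ B) = P(A|B) × P(B)
= 7/20 × 12/25
= 21/125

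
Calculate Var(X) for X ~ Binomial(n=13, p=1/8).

For X ~ Binomial(n=13, p=1/8):
Var(X) = \frac{91}{64}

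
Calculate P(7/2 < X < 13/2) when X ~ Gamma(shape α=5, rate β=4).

P(7/2 < X < 13/2) = ∫_{7/2}^{13/2} f(x) dx
where f(x) = \frac{128 x^{4} e^{- 4 x}}{3}
= \frac{-22335 + 2171 e^{12}}{e^{26}}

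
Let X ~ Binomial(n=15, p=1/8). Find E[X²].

Using the identity E[X²] = Var(X) + (E[X])²:
E[X] = \frac{15}{8}
Var(X) = \frac{105}{64}
E[X²] = \frac{105}{64} + (\frac{15}{8})²
= \frac{165}{32}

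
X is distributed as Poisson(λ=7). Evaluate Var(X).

For X ~ Poisson(λ=7):
Var(X) = 7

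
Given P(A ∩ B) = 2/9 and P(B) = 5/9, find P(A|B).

P(A|B) = P(A ∩ B) / P(B)
= (2/9) / (5/9)
= 2/5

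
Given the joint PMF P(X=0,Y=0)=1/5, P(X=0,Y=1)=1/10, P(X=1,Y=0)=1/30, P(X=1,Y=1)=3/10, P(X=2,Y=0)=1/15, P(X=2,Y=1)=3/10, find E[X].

First find marginal of X:
P(X=0) = 3/10
P(X=1) = 1/3
P(X=2) = 11/30
E[X] = 0 × 3/10 + 1 × 1/3 + 2 × 11/30 = 16/15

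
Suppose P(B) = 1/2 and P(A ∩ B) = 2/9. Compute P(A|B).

P(A|B) = P(A ∩ B) / P(B)
= (2/9) / (1/2)
= 4/9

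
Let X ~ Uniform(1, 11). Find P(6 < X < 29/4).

P(6 < X < 29/4) = ∫_{6}^{29/4} f(x) dx
where f(x) = \frac{1}{10}
= \frac{1}{8}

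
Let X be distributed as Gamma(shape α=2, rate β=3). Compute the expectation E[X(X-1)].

E[X(X-1)] = E[X² - X] = E[X²] - E[X]
E[X] = \frac{2}{3}
E[X²] = Var(X) + (E[X])² = \frac{2}{9} + (\frac{2}{3})² = \frac{2}{3}
E[X(X-1)] = \frac{2}{3} - \frac{2}{3} = 0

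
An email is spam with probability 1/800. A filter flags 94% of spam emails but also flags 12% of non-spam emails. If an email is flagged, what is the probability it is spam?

Let D = the rare event, + = positive/flagged.
P(D) = 1/800
P(+|D) = 94/100 = 47/50
P(+|D') = 12/100 = 3/25
P(+) = P(+|D)P(D) + P(+|D')P(D')
     = \frac{47}{50} × \frac{1}{800} + \frac{3}{25} × \frac{799}{800}
     = \frac{4841}{40000}
P(D|+) = P(+|D)P(D)/P(+) = \frac{1}{103}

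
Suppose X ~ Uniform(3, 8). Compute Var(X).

For X ~ Uniform(3, 8):
Var(X) = \frac{25}{12}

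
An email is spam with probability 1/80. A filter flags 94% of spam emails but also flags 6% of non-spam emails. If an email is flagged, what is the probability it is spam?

Let D = the rare event, + = positive/flagged.
P(D) = 1/80
P(+|D) = 94/100 = 47/50
P(+|D') = 6/100 = 3/50
P(+) = P(+|D)P(D) + P(+|D')P(D')
     = \frac{47}{50} × \frac{1}{80} + \frac{3}{50} × \frac{79}{80}
     = \frac{71}{1000}
P(D|+) = P(+|D)P(D)/P(+) = \frac{47}{284}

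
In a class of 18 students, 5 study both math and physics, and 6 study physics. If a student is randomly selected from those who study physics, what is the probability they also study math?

P(A ∩ B) = 5/18
P(B) = 6/18 = 1/3
P(A|B) = P(A ∩ B) / P(B) = (5/18) / (1/3) = 5/6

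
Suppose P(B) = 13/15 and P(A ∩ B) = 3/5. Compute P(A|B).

P(A|B) = P(A ∩ B) / P(B)
= (3/5) / (13/15)
= 9/13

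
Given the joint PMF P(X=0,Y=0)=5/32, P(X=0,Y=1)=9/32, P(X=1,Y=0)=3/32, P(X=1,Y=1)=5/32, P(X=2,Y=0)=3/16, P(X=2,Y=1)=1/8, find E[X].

First find marginal of X:
P(X=0) = 7/16
P(X=1) = 1/4
P(X=2) = 5/16
E[X] = 0 × 7/16 + 1 × 1/4 + 2 × 5/16 = 7/8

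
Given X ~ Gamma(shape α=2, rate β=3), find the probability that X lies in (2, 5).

P(2 < X < 5) = ∫_{2}^{5} f(x) dx
where f(x) = 9 x e^{- 3 x}
= \frac{-16 + 7 e^{9}}{e^{15}}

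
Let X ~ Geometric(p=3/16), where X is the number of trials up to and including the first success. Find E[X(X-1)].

E[X(X-1)] = E[X² - X] = E[X²] - E[X]
E[X] = \frac{16}{3}
E[X²] = Var(X) + (E[X])² = \frac{208}{9} + (\frac{16}{3})² = \frac{464}{9}
E[X(X-1)] = \frac{464}{9} - \frac{16}{3} = \frac{416}{9}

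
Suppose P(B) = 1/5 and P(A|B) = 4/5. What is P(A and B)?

By definition, P(A|B) = P(A ∩ B) / P(B)
So P(A ∩ B) = P(A|B) × P(B)
= 4/5 × 1/5
= 4/25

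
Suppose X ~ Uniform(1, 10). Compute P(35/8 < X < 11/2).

P(35/8 < X < 11/2) = ∫_{35/8}^{11/2} f(x) dx
where f(x) = \frac{1}{9}
= \frac{1}{8}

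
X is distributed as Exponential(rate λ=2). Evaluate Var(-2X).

For X ~ Exponential(rate λ=2):
Var(X) = \frac{1}{4}
Var(-2X) = (-2)² × Var(X) = 4 × \frac{1}{4} = 1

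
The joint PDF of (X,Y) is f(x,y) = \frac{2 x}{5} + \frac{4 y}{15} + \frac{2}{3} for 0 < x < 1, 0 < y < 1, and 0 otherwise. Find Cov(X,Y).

E[XY] = ∫∫ xy × f(x,y) dx dy = \frac{5}{18}
E[X] = \frac{8}{15}
E[Y] = \frac{47}{90}
Cov(X,Y) = E[XY] - E[X]E[Y] = - \frac{1}{1350}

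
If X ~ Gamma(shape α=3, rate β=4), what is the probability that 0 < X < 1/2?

P(0 < X < 1/2) = ∫_{0}^{1/2} f(x) dx
where f(x) = 32 x^{2} e^{- 4 x}
= 1 - \frac{5}{e^{2}}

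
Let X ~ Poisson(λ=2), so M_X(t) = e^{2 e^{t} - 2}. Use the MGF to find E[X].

To find E[X], compute M^(1)(0):
M^(1)(t) = 2 e^{t} e^{2 e^{t} - 2}
M^(1)(0) = 2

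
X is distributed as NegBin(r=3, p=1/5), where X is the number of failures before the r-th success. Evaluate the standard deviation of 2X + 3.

For X ~ NegBin(r=3, p=1/5), where X is the number of failures before the r-th success:
Var(X) = 60
SD(X) = √(Var(X)) = √(60) = 2 \sqrt{15}
SD(2X + 3) = |2| × SD(X) = 2 × 2 \sqrt{15} = 4 \sqrt{15}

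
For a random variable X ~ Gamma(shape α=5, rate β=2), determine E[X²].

Using the identity E[X²] = Var(X) + (E[X])²:
E[X] = \frac{5}{2}
Var(X) = \frac{5}{4}
E[X²] = \frac{5}{4} + (\frac{5}{2})²
= \frac{15}{2}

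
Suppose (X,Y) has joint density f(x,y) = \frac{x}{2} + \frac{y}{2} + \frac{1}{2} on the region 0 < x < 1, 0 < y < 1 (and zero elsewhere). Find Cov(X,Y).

E[XY] = ∫∫ xy × f(x,y) dx dy = \frac{7}{24}
E[X] = \frac{13}{24}
E[Y] = \frac{13}{24}
Cov(X,Y) = E[XY] - E[X]E[Y] = - \frac{1}{576}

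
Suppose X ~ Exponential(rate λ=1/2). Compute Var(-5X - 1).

For X ~ Exponential(rate λ=1/2):
Var(X) = 4
Var(-5X - 1) = (-5)² × Var(X) = 25 × 4 = 100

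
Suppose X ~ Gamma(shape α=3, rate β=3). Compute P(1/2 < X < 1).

P(1/2 < X < 1) = ∫_{1/2}^{1} f(x) dx
where f(x) = \frac{27 x^{2} e^{- 3 x}}{2}
= - \frac{17}{2 e^{3}} + \frac{29}{8 e^{\frac{3}{2}}}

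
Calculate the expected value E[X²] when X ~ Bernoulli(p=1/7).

Using the identity E[X²] = Var(X) + (E[X])²:
E[X] = \frac{1}{7}
Var(X) = \frac{6}{49}
E[X²] = \frac{6}{49} + (\frac{1}{7})²
= \frac{1}{7}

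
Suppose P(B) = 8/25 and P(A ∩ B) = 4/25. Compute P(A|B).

P(A|B) = P(A ∩ B) / P(B)
= (4/25) / (8/25)
= 1/2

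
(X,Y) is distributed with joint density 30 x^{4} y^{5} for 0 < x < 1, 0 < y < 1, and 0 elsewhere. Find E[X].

E[X] = ∫_0^1 ∫_0^1 x × f(x,y) dy dx
= ∫_0^1 ∫_0^1 x × (30 x^{4} y^{5}) dy dx
= \frac{5}{6}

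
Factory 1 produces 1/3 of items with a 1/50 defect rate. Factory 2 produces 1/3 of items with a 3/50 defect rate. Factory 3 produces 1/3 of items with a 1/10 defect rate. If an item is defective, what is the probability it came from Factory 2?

Using Bayes' theorem:
P(F1) = 1/3, P(D|F1) = 1/50
P(F2) = 1/3, P(D|F2) = 3/50
P(F3) = 1/3, P(D|F3) = 1/10
P(D) = P(D|F1)P(F1) + P(D|F2)P(F2) + P(D|F3)P(F3)
     = \frac{3}{50}
P(F2|D) = P(D|F2)P(F2) / P(D)
= \frac{1}{3}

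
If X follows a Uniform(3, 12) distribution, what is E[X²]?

Using the identity E[X²] = Var(X) + (E[X])²:
E[X] = \frac{15}{2}
Var(X) = \frac{27}{4}
E[X²] = \frac{27}{4} + (\frac{15}{2})²
= 63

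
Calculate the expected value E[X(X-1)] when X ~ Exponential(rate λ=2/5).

E[X(X-1)] = E[X² - X] = E[X²] - E[X]
E[X] = \frac{5}{2}
E[X²] = Var(X) + (E[X])² = \frac{25}{4} + (\frac{5}{2})² = \frac{25}{2}
E[X(X-1)] = \frac{25}{2} - \frac{5}{2} = 10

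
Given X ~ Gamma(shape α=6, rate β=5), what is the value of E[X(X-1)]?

E[X(X-1)] = E[X² - X] = E[X²] - E[X]
E[X] = \frac{6}{5}
E[X²] = Var(X) + (E[X])² = \frac{6}{25} + (\frac{6}{5})² = \frac{42}{25}
E[X(X-1)] = \frac{42}{25} - \frac{6}{5} = \frac{12}{25}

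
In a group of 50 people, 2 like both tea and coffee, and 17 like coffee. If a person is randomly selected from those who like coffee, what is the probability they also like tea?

P(A ∩ B) = 2/50 = 1/25
P(B) = 17/50
P(A|B) = P(A ∩ B) / P(B) = (1/25) / (17/50) = 2/17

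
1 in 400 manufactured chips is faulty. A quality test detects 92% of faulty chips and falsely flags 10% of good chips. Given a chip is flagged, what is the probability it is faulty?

Let D = the rare event, + = positive/flagged.
P(D) = 1/400
P(+|D) = 92/100 = 23/25
P(+|D') = 10/100 = 1/10
P(+) = P(+|D)P(D) + P(+|D')P(D')
     = \frac{23}{25} × \frac{1}{400} + \frac{1}{10} × \frac{399}{400}
     = \frac{2041}{20000}
P(D|+) = P(+|D)P(D)/P(+) = \frac{46}{2041}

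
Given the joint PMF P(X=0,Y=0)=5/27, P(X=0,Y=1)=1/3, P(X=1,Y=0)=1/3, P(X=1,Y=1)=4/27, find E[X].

First find marginal of X:
P(X=0) = 14/27
P(X=1) = 13/27
E[X] = 0 × 14/27 + 1 × 13/27 = 13/27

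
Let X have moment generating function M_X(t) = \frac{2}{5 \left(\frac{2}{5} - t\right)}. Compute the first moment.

To find E[X], compute M^(1)(0):
M^(1)(t) = \frac{2}{5 \left(\frac{2}{5} - t\right)^{2}}
M^(1)(0) = \frac{5}{2}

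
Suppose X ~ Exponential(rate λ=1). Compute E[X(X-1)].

E[X(X-1)] = E[X² - X] = E[X²] - E[X]
E[X] = 1
E[X²] = Var(X) + (E[X])² = 1 + (1)² = 2
E[X(X-1)] = 2 - 1 = 1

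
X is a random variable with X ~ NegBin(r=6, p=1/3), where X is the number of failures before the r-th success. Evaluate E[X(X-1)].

E[X(X-1)] = E[X² - X] = E[X²] - E[X]
E[X] = 12
E[X²] = Var(X) + (E[X])² = 36 + (12)² = 180
E[X(X-1)] = 180 - 12 = 168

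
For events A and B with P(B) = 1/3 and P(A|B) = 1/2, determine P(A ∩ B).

By definition, P(A|B) = P(A ∩ B) / P(B)
So P(A ∩ B) = P(A|B) × P(B)
= 1/2 × 1/3
= 1/6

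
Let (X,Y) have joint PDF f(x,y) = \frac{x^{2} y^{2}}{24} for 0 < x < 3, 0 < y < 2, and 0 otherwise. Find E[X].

f_X(x) = ∫_0^2 \frac{x^{2} y^{2}}{24} dy = \frac{x^{2}}{9}
E[X] = ∫_0^3 x × (\frac{x^{2}}{9}) dx = \frac{9}{4}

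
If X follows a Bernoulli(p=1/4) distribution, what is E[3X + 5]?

For X ~ Bernoulli(p=1/4):
E[X] = \frac{1}{4}
E[3X + 5] = 3 × E[X] + 5 = \frac{23}{4}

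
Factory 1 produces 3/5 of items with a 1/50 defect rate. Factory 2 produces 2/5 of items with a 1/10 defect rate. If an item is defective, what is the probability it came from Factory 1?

Using Bayes' theorem:
P(F1) = 3/5, P(D|F1) = 1/50
P(F2) = 2/5, P(D|F2) = 1/10
P(D) = P(D|F1)P(F1) + P(D|F2)P(F2)
     = \frac{13}{250}
P(F1|D) = P(D|F1)P(F1) / P(D)
= \frac{3}{13}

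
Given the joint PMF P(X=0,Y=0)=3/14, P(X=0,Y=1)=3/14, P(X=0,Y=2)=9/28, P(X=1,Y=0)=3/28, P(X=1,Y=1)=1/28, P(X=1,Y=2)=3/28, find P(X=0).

P(X=0) = P(X=0,Y=0) + P(X=0,Y=1) + P(X=0,Y=2)
= 3/14 + 3/14 + 9/28
= 3/4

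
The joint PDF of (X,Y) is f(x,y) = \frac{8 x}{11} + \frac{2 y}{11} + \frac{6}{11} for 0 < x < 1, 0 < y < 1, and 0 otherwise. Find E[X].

E[X] = ∫_0^1 ∫_0^1 x × f(x,y) dy dx
= ∫_0^1 ∫_0^1 x × (\frac{8 x}{11} + \frac{2 y}{11} + \frac{6}{11}) dy dx
= \frac{37}{66}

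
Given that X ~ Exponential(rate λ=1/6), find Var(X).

For X ~ Exponential(rate λ=1/6):
Var(X) = 36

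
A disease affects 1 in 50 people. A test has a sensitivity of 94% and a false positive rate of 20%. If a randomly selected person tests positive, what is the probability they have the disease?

Let D = the rare event, + = positive/flagged.
P(D) = 1/50
P(+|D) = 94/100 = 47/50
P(+|D') = 20/100 = 1/5
P(+) = P(+|D)P(D) + P(+|D')P(D')
     = \frac{47}{50} × \frac{1}{50} + \frac{1}{5} × \frac{49}{50}
     = \frac{537}{2500}
P(D|+) = P(+|D)P(D)/P(+) = \frac{47}{537}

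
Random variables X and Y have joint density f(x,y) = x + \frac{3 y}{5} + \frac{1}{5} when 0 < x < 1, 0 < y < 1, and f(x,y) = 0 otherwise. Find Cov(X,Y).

E[XY] = ∫∫ xy × f(x,y) dx dy = \frac{19}{60}
E[X] = \frac{7}{12}
E[Y] = \frac{11}{20}
Cov(X,Y) = E[XY] - E[X]E[Y] = - \frac{1}{240}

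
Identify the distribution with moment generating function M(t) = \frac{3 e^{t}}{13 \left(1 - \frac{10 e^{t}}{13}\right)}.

The MGF M(t) = \frac{3 e^{t}}{13 \left(1 - \frac{10 e^{t}}{13}\right)} is the standard form for the Geometric distribution.
Comparing with the known MGF formula identifies: Geometric(p=3/13), X = trial number of first success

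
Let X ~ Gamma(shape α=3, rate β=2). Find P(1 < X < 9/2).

P(1 < X < 9/2) = ∫_{1}^{9/2} f(x) dx
where f(x) = 4 x^{2} e^{- 2 x}
= \frac{-101 + 10 e^{7}}{2 e^{9}}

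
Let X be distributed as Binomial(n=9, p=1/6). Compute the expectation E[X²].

Using the identity E[X²] = Var(X) + (E[X])²:
E[X] = \frac{3}{2}
Var(X) = \frac{5}{4}
E[X²] = \frac{5}{4} + (\frac{3}{2})²
= \frac{7}{2}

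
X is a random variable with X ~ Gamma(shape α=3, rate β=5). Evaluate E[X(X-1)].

E[X(X-1)] = E[X² - X] = E[X²] - E[X]
E[X] = \frac{3}{5}
E[X²] = Var(X) + (E[X])² = \frac{3}{25} + (\frac{3}{5})² = \frac{12}{25}
E[X(X-1)] = \frac{12}{25} - \frac{3}{5} = - \frac{3}{25}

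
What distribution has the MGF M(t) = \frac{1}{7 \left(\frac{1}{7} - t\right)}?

The MGF M(t) = \frac{1}{7 \left(\frac{1}{7} - t\right)} is the standard form for the Exponential distribution.
Comparing with the known MGF formula identifies: Exponential(rate λ=1/7)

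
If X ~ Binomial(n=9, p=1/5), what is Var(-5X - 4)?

For X ~ Binomial(n=9, p=1/5):
Var(X) = \frac{36}{25}
Var(-5X - 4) = (-5)² × Var(X) = 25 × \frac{36}{25} = 36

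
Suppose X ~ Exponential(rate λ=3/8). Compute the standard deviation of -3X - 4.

For X ~ Exponential(rate λ=3/8):
Var(X) = \frac{64}{9}
SD(X) = √(Var(X)) = √(\frac{64}{9}) = \frac{8}{3}
SD(-3X - 4) = |-3| × SD(X) = 3 × \frac{8}{3} = 8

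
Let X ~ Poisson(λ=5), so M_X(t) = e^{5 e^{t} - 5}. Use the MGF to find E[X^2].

To find E[X^2], compute M^(2)(0):
M^(1)(t) = 5 e^{t} e^{5 e^{t} - 5}
M^(2)(t) = 25 e^{2 t} e^{5 e^{t} - 5} + 5 e^{t} e^{5 e^{t} - 5}
M^(2)(0) = 30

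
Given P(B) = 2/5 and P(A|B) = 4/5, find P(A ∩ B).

By definition, P(A|B) = P(A ∩ B) / P(B)
So P(A ∩ B) = P(A|B) × P(B)
= 4/5 × 2/5
= 8/25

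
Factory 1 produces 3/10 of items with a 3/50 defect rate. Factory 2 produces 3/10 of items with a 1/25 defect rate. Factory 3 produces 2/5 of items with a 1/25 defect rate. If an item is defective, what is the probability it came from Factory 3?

Using Bayes' theorem:
P(F1) = 3/10, P(D|F1) = 3/50
P(F2) = 3/10, P(D|F2) = 1/25
P(F3) = 2/5, P(D|F3) = 1/25
P(D) = P(D|F1)P(F1) + P(D|F2)P(F2) + P(D|F3)P(F3)
     = \frac{23}{500}
P(F3|D) = P(D|F3)P(F3) / P(D)
= \frac{8}{23}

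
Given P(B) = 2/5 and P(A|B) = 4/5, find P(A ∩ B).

By definition, P(A|B) = P(A ∩ B) / P(B)
So P(A ∩ B) = P(A|B) × P(B)
= 4/5 × 2/5
= 8/25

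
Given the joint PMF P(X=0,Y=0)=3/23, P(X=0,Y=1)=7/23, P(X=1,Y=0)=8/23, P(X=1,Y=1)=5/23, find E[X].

First find marginal of X:
P(X=0) = 10/23
P(X=1) = 13/23
E[X] = 0 × 10/23 + 1 × 13/23 = 13/23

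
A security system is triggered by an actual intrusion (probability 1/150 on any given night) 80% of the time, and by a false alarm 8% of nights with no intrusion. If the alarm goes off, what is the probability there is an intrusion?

Let D = the rare event, + = positive/flagged.
P(D) = 1/150
P(+|D) = 80/100 = 4/5
P(+|D') = 8/100 = 2/25
P(+) = P(+|D)P(D) + P(+|D')P(D')
     = \frac{4}{5} × \frac{1}{150} + \frac{2}{25} × \frac{149}{150}
     = \frac{53}{625}
P(D|+) = P(+|D)P(D)/P(+) = \frac{10}{159}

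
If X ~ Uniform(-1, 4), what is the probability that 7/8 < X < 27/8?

P(7/8 < X < 27/8) = ∫_{7/8}^{27/8} f(x) dx
where f(x) = \frac{1}{5}
= \frac{1}{2}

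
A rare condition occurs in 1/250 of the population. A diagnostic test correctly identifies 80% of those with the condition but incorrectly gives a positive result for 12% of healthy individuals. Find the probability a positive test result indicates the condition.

Let D = the rare event, + = positive/flagged.
P(D) = 1/250
P(+|D) = 80/100 = 4/5
P(+|D') = 12/100 = 3/25
P(+) = P(+|D)P(D) + P(+|D')P(D')
     = \frac{4}{5} × \frac{1}{250} + \frac{3}{25} × \frac{249}{250}
     = \frac{767}{6250}
P(D|+) = P(+|D)P(D)/P(+) = \frac{20}{767}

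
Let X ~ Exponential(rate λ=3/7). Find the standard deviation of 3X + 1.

For X ~ Exponential(rate λ=3/7):
Var(X) = \frac{49}{9}
SD(X) = √(Var(X)) = √(\frac{49}{9}) = \frac{7}{3}
SD(3X + 1) = |3| × SD(X) = 3 × \frac{7}{3} = 7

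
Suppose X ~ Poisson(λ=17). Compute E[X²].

Using the identity E[X²] = Var(X) + (E[X])²:
E[X] = 17
Var(X) = 17
E[X²] = 17 + (17)²
= 306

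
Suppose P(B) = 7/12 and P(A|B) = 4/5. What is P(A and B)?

By definition, P(A|B) = P(A ∩ B) / P(B)
So P(A ∩ B) = P(A|B) × P(B)
= 4/5 × 7/12
= 7/15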